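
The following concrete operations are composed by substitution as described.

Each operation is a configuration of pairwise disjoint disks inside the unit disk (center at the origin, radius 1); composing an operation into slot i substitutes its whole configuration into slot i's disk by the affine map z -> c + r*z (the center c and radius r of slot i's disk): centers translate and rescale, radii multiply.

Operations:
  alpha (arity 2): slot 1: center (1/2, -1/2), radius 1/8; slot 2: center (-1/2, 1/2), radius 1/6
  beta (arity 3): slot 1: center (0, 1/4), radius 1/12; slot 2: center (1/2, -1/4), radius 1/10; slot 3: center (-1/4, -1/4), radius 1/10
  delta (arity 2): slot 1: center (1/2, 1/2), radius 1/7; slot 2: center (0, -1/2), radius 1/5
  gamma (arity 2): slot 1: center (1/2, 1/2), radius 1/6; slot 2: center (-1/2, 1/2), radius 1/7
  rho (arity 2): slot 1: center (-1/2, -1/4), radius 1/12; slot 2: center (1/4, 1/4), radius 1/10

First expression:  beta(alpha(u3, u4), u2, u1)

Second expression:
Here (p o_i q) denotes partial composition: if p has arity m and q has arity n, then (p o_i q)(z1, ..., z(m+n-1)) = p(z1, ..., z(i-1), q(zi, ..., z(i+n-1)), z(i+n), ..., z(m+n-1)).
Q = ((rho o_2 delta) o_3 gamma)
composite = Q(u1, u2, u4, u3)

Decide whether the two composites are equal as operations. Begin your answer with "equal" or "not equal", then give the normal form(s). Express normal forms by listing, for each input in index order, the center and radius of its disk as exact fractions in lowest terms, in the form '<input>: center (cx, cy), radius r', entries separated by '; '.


not equal: they reduce to u1: center (-1/4, -1/4), radius 1/10; u2: center (1/2, -1/4), radius 1/10; u3: center (1/24, 5/24), radius 1/96; u4: center (-1/24, 7/24), radius 1/72 and u1: center (-1/2, -1/4), radius 1/12; u2: center (3/10, 3/10), radius 1/70; u3: center (6/25, 21/100), radius 1/350; u4: center (13/50, 21/100), radius 1/300

The first composite normalizes to u1: center (-1/4, -1/4), radius 1/10; u2: center (1/2, -1/4), radius 1/10; u3: center (1/24, 5/24), radius 1/96; u4: center (-1/24, 7/24), radius 1/72
The second composite normalizes to u1: center (-1/2, -1/4), radius 1/12; u2: center (3/10, 3/10), radius 1/70; u3: center (6/25, 21/100), radius 1/350; u4: center (13/50, 21/100), radius 1/300
They disagree, so not equal.


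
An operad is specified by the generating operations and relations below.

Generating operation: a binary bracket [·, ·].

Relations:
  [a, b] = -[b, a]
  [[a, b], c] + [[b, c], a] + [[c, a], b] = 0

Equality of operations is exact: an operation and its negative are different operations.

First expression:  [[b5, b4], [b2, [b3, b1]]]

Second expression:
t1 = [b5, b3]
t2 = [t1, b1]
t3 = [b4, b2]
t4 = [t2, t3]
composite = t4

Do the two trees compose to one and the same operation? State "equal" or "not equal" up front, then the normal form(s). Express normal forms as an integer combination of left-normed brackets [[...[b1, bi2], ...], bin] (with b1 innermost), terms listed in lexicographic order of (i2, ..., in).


not equal — first [[[[b1, b3], b2], b4], b5] - [[[[b1, b3], b2], b5], b4], second -[[[[b1, b3], b5], b2], b4] + [[[[b1, b3], b5], b4], b2] + [[[[b1, b5], b3], b2], b4] - [[[[b1, b5], b3], b4], b2]

The first expression reduces to [[[[b1, b3], b2], b4], b5] - [[[[b1, b3], b2], b5], b4]
The second expression reduces to -[[[[b1, b3], b5], b2], b4] + [[[[b1, b3], b5], b4], b2] + [[[[b1, b5], b3], b2], b4] - [[[[b1, b5], b3], b4], b2]
Different reductions; not equal.


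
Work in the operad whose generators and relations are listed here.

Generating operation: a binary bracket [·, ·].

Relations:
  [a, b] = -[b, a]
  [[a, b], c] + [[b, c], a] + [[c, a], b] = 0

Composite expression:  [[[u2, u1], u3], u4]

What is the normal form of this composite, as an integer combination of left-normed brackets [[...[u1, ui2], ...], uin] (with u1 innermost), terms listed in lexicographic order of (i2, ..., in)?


Skip Jacobi rewriting: expand, keep u1-initial words, read off terms.
Composite bracket: [[[u2, u1], u3], u4]
The bracket unfolds into 8 signed words via [a, b] = ab - ba (2^3 = 8).
Collect the words opening with u1:
  the word u1u2u3u4 carries sign -1 and contributes -[[[u1, u2], u3], u4]

-[[[u1, u2], u3], u4]


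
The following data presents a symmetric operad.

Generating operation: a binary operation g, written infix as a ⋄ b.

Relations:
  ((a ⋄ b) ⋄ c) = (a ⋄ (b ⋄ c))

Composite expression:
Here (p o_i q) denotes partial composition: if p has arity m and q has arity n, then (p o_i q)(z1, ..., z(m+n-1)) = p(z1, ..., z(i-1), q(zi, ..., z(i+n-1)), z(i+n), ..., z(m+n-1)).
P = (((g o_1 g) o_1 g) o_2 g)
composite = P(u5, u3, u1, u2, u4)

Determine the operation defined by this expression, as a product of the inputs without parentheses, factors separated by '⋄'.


u5 ⋄ u3 ⋄ u1 ⋄ u2 ⋄ u4

All parenthesizations of g agree; list the u-inputs left to right.
(u3 ⋄ u1) collapses to u3 ⋄ u1
(u5 ⋄ (u3 ⋄ u1)) collapses to u5 ⋄ u3 ⋄ u1
((u5 ⋄ (u3 ⋄ u1)) ⋄ u2) collapses to u5 ⋄ u3 ⋄ u1 ⋄ u2
(((u5 ⋄ (u3 ⋄ u1)) ⋄ u2) ⋄ u4) collapses to u5 ⋄ u3 ⋄ u1 ⋄ u2 ⋄ u4


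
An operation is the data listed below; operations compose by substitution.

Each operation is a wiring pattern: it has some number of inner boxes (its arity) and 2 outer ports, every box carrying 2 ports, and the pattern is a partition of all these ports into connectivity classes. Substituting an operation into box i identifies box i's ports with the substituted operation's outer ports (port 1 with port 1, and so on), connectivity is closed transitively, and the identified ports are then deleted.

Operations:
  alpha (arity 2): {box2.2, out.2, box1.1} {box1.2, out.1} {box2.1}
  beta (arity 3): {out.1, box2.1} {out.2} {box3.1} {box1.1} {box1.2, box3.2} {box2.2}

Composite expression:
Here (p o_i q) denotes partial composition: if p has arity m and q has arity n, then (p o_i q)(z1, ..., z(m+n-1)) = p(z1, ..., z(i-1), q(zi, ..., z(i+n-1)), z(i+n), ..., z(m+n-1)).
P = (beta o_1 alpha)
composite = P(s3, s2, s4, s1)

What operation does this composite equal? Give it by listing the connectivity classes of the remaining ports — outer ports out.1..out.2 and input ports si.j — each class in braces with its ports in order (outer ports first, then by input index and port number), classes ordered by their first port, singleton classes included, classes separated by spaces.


{out.1, s4.1} {out.2} {s1.1} {s1.2, s2.2, s3.1} {s2.1} {s3.2} {s4.2}

Treat the ports identified at beta as solder joints: merge, then drop.
after alpha, the pattern on (s3, s2) reads {out.1, s3.2} {out.2, s2.2, s3.1} {s2.1} (out.j = its outer ports)
after beta, the pattern on (s3, s2, s4, s1) reads {out.1, s4.1} {out.2} {s1.1} {s1.2, s2.2, s3.1} {s2.1} {s3.2} {s4.2} (out.j = its outer ports)


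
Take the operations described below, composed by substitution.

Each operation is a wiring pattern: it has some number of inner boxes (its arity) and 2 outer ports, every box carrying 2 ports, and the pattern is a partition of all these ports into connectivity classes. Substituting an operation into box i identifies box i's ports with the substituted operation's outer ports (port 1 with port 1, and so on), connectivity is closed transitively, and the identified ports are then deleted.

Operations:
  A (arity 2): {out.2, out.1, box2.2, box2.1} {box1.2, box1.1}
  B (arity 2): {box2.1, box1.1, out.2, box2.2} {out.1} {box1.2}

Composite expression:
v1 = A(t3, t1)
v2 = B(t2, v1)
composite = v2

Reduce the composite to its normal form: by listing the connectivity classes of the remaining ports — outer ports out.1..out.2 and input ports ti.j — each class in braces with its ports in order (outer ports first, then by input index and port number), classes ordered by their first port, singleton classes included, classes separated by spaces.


Connectivity passes through glued B-boundaries; trace each wire chain.
composing A on (t3, t1), with out.j its own outer ports: {out.1, out.2, t1.1, t1.2} {t3.1, t3.2}
composing B on (t2, t3, t1), with out.j its own outer ports: {out.1} {out.2, t1.1, t1.2, t2.1} {t2.2} {t3.1, t3.2}

{out.1} {out.2, t1.1, t1.2, t2.1} {t2.2} {t3.1, t3.2}


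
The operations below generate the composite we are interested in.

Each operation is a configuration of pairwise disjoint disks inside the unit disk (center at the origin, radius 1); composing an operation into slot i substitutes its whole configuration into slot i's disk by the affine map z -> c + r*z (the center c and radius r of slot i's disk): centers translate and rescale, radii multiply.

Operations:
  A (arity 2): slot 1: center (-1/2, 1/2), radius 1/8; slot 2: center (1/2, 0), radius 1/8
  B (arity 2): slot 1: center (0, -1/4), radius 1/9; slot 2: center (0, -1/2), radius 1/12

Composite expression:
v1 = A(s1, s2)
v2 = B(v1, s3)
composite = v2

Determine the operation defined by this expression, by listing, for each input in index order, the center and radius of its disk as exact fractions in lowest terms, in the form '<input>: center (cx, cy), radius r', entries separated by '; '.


s1: center (-1/18, -7/36), radius 1/72; s2: center (1/18, -1/4), radius 1/72; s3: center (0, -1/2), radius 1/12

Follow each s-input down from B: c' goes to c + r*c', radius to r*r'.
s1: after 2 affine steps, its disk has center (-1/18, -7/36), radius 1/72
s2: after 2 affine steps, its disk has center (1/18, -1/4), radius 1/72
s3: after 1 affine step, its disk has center (0, -1/2), radius 1/12


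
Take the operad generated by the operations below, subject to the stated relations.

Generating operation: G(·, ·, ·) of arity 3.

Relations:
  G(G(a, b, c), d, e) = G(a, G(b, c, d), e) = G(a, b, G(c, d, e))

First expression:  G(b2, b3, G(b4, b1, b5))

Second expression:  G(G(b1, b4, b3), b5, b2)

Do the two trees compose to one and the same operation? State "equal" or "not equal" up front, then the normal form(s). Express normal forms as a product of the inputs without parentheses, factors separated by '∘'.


not equal; first: b2 ∘ b3 ∘ b4 ∘ b1 ∘ b5; second: b1 ∘ b4 ∘ b3 ∘ b5 ∘ b2

In normal form, the first expression is b2 ∘ b3 ∘ b4 ∘ b1 ∘ b5
In normal form, the second expression is b1 ∘ b4 ∘ b3 ∘ b5 ∘ b2
The forms do not match — not equal.


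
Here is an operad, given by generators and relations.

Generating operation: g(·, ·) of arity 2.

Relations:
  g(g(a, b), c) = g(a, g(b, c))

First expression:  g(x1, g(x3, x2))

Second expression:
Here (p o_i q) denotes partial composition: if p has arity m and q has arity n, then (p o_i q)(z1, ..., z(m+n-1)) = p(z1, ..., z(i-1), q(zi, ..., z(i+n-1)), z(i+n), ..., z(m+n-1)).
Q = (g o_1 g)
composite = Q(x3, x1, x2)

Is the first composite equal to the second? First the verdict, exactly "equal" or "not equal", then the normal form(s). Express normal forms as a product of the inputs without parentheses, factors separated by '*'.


not equal: they reduce to x1 * x3 * x2 and x3 * x1 * x2

The first expression, normalized: x1 * x3 * x2
The second expression, normalized: x3 * x1 * x2
No match — not equal.


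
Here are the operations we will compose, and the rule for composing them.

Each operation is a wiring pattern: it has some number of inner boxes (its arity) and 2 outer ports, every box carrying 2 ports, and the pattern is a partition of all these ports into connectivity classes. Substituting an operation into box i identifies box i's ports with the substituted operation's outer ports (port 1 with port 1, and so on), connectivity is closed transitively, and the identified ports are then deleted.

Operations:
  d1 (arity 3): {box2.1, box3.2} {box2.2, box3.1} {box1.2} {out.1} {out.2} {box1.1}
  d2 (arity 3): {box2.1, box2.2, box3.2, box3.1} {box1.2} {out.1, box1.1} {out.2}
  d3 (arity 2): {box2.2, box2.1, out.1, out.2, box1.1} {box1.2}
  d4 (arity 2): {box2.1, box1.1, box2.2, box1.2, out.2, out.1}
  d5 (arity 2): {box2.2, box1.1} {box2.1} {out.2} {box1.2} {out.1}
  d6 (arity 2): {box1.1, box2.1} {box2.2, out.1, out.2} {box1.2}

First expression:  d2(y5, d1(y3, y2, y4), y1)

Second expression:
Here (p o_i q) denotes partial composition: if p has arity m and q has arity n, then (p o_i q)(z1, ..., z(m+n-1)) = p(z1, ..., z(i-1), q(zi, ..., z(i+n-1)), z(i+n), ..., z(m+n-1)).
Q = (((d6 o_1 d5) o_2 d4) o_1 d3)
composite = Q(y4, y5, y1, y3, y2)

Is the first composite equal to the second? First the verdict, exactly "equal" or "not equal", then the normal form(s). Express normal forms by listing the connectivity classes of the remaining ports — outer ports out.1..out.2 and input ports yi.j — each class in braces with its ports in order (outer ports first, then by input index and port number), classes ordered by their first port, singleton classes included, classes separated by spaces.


not equal — first {out.1, y5.1} {out.2} {y1.1, y1.2} {y2.1, y4.2} {y2.2, y4.1} {y3.1} {y3.2} {y5.2}, second {out.1, out.2, y2.2} {y1.1, y1.2, y3.1, y3.2, y4.1, y5.1, y5.2} {y2.1} {y4.2}

In normal form, the first expression is {out.1, y5.1} {out.2} {y1.1, y1.2} {y2.1, y4.2} {y2.2, y4.1} {y3.1} {y3.2} {y5.2}
In normal form, the second expression is {out.1, out.2, y2.2} {y1.1, y1.2, y3.1, y3.2, y4.1, y5.1, y5.2} {y2.1} {y4.2}
No match — not equal.


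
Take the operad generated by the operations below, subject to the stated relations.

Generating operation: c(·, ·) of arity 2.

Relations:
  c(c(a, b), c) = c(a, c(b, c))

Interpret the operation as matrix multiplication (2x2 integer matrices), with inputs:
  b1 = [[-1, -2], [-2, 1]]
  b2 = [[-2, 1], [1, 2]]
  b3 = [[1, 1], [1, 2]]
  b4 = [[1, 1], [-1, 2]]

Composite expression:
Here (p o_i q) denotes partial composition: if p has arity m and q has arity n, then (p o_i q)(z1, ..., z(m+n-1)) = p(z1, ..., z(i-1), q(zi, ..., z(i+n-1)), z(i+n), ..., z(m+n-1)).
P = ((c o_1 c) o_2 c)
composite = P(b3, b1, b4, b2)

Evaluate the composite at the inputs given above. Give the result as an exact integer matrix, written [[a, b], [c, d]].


[[-1, -12], [5, -15]]

c(b1, b4) = [[1, -5], [-3, 0]]
c(b3, c(b1, b4)) = [[-2, -5], [-5, -5]]
c(c(b3, c(b1, b4)), b2) = [[-1, -12], [5, -15]]


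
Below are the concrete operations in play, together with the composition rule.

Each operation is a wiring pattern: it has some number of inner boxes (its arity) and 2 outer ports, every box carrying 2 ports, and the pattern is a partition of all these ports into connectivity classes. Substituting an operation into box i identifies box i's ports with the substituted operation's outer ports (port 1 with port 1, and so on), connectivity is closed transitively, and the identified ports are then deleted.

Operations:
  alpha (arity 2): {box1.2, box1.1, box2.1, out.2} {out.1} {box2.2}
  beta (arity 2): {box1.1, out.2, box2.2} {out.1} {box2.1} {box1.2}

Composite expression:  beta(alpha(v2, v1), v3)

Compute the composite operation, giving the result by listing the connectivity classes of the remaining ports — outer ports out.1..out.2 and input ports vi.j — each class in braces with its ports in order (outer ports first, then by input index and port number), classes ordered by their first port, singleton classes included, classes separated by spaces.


{out.1} {out.2, v3.2} {v1.1, v2.1, v2.2} {v1.2} {v3.1}

Connectivity passes through glued beta-boundaries; trace each wire chain.
alpha over (v2, v1) gives {out.1} {out.2, v1.1, v2.1, v2.2} {v1.2}, out.j being that stage's outer ports
beta over (v2, v1, v3) gives {out.1} {out.2, v3.2} {v1.1, v2.1, v2.2} {v1.2} {v3.1}, out.j being that stage's outer ports


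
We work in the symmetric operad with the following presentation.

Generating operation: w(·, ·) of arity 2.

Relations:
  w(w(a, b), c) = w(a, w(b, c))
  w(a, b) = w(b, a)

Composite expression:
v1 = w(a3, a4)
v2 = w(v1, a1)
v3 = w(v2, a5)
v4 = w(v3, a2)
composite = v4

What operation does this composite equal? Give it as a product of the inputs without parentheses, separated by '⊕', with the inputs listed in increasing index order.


a1 ⊕ a2 ⊕ a3 ⊕ a4 ⊕ a5

Key point: w commutes, so take the a-inputs in any fixed order.
w(a3, a4) collapses to a3 ⊕ a4
w(w(a3, a4), a1) collapses to a3 ⊕ a4 ⊕ a1
w(w(w(a3, a4), a1), a5) collapses to a3 ⊕ a4 ⊕ a1 ⊕ a5
w(w(w(w(a3, a4), a1), a5), a2) collapses to a3 ⊕ a4 ⊕ a1 ⊕ a5 ⊕ a2
commutativity sorts the factors: a1 ⊕ a2 ⊕ a3 ⊕ a4 ⊕ a5


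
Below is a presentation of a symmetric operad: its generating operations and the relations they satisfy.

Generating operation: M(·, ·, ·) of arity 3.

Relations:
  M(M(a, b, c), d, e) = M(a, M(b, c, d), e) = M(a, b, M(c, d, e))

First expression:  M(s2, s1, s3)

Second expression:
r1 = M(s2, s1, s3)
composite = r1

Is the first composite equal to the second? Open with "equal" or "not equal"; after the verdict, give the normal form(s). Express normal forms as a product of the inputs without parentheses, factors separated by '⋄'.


equal; the common form is s2 ⋄ s1 ⋄ s3


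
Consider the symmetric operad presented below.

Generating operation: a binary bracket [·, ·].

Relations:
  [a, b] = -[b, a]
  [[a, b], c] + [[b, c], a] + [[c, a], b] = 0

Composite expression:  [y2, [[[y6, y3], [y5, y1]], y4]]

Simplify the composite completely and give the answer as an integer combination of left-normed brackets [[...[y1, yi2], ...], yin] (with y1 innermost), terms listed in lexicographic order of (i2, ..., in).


[[[[[y1, y5], y3], y6], y4], y2] - [[[[[y1, y5], y6], y3], y4], y2]

Expand each bracket as ab - ba; the y1-initial words give the coefficients.
Composite bracket: [y2, [[[y6, y3], [y5, y1]], y4]]
Under [a, b] = ab - ba we get 32 signed associative words (2^5 = 32).
Only words starting with y1 matter:
  the word y1y5y3y6y4y2 carries sign +1 and contributes +[[[[[y1, y5], y3], y6], y4], y2]
  the word y1y5y6y3y4y2 carries sign -1 and contributes -[[[[[y1, y5], y6], y3], y4], y2]


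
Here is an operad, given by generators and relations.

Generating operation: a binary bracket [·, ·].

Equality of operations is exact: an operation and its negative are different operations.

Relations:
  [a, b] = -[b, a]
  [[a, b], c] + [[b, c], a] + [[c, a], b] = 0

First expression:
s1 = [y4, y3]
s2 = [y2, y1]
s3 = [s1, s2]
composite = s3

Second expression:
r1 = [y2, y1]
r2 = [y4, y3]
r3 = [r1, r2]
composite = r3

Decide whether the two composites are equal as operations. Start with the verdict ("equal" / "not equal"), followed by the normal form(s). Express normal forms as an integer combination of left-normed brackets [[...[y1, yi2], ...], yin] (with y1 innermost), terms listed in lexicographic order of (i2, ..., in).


Reducing the first expression gives -[[[y1, y2], y3], y4] + [[[y1, y2], y4], y3]
Reducing the second expression gives [[[y1, y2], y3], y4] - [[[y1, y2], y4], y3]
The normal forms differ: not equal.

not equal; first: -[[[y1, y2], y3], y4] + [[[y1, y2], y4], y3]; second: [[[y1, y2], y3], y4] - [[[y1, y2], y4], y3]


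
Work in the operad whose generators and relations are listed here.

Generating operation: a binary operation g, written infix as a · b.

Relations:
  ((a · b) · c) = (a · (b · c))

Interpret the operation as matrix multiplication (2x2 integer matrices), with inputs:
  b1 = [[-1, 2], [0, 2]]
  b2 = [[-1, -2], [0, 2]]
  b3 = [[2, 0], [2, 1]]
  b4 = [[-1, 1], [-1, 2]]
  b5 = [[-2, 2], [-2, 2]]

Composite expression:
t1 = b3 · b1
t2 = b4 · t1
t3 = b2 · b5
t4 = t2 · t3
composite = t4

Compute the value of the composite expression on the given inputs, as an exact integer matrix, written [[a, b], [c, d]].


[[-8, 8], [-44, 44]]

(b3 · b1) = [[-2, 4], [-2, 6]]
(b4 · (b3 · b1)) = [[0, 2], [-2, 8]]
(b2 · b5) = [[6, -6], [-4, 4]]
((b4 · (b3 · b1)) · (b2 · b5)) = [[-8, 8], [-44, 44]]


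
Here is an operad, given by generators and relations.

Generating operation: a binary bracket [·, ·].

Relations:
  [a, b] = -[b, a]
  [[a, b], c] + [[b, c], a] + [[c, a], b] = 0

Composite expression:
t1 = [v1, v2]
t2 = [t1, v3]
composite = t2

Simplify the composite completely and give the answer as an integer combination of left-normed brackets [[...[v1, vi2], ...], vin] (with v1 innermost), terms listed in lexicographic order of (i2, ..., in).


[[v1, v2], v3]


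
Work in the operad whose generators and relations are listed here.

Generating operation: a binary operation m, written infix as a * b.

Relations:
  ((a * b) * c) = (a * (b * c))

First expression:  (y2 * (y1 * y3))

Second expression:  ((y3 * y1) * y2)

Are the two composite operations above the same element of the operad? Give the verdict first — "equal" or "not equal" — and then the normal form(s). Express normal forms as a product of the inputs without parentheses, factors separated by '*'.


not equal — first y2 * y1 * y3, second y3 * y1 * y2

Reducing the first expression gives y2 * y1 * y3
Reducing the second expression gives y3 * y1 * y2
No match — not equal.


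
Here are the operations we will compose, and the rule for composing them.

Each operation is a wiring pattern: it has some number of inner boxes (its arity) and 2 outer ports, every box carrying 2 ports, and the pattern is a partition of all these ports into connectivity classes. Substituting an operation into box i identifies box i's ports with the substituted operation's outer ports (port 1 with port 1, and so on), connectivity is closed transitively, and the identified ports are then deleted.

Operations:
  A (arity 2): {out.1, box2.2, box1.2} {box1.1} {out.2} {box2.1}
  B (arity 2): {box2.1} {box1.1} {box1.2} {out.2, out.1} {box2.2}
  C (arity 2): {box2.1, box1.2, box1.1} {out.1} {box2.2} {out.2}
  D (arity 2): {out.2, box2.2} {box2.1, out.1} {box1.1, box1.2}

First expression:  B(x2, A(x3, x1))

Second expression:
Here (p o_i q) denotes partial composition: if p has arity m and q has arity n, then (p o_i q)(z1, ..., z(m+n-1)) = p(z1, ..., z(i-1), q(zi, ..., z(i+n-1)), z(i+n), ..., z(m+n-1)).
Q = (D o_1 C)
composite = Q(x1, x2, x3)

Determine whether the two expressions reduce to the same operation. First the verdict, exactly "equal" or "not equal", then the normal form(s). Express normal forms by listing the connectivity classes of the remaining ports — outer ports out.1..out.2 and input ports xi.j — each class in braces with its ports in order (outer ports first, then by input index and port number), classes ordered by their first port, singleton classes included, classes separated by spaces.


not equal: they reduce to {out.1, out.2} {x1.1} {x1.2, x3.2} {x2.1} {x2.2} {x3.1} and {out.1, x3.1} {out.2, x3.2} {x1.1, x1.2, x2.1} {x2.2}

The first expression, normalized: {out.1, out.2} {x1.1} {x1.2, x3.2} {x2.1} {x2.2} {x3.1}
The second expression, normalized: {out.1, x3.1} {out.2, x3.2} {x1.1, x1.2, x2.1} {x2.2}
Distinct normal forms: not equal.


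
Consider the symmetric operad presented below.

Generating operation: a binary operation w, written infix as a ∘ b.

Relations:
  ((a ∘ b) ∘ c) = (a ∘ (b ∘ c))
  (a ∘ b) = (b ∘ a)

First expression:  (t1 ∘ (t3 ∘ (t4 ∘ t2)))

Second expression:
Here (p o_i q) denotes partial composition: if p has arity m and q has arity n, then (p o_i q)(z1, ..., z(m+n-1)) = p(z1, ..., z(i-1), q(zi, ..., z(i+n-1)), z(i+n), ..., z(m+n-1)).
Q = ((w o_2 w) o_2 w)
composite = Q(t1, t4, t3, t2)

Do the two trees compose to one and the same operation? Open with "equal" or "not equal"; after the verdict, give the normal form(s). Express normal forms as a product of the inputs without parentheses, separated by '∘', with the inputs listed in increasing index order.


In normal form, the first expression is t1 ∘ t2 ∘ t3 ∘ t4
In normal form, the second expression is t1 ∘ t2 ∘ t3 ∘ t4
Both agree, so they are equal.

equal; both compose to t1 ∘ t2 ∘ t3 ∘ t4


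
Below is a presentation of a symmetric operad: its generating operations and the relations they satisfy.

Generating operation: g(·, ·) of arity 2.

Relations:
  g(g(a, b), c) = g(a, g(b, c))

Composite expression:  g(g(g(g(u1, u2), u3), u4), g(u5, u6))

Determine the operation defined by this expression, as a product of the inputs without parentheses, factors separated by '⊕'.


All parenthesizations of g agree; list the u-inputs left to right.
g(u1, u2) flattens to u1 ⊕ u2
g(g(u1, u2), u3) flattens to u1 ⊕ u2 ⊕ u3
g(g(g(u1, u2), u3), u4) flattens to u1 ⊕ u2 ⊕ u3 ⊕ u4
g(u5, u6) flattens to u5 ⊕ u6
g(g(g(g(u1, u2), u3), u4), g(u5, u6)) flattens to u1 ⊕ u2 ⊕ u3 ⊕ u4 ⊕ u5 ⊕ u6

u1 ⊕ u2 ⊕ u3 ⊕ u4 ⊕ u5 ⊕ u6


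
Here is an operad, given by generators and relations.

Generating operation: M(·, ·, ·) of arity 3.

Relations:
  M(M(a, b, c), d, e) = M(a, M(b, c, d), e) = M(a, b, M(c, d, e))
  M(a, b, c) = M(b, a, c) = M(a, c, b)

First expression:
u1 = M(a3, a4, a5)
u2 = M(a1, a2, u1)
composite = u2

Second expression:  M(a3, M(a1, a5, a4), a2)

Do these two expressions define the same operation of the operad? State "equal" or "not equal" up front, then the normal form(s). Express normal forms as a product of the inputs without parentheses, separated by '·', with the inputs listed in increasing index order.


Normal form of the first expression: a1 · a2 · a3 · a4 · a5
Normal form of the second expression: a1 · a2 · a3 · a4 · a5
Same normal form: equal.

equal; the common form is a1 · a2 · a3 · a4 · a5


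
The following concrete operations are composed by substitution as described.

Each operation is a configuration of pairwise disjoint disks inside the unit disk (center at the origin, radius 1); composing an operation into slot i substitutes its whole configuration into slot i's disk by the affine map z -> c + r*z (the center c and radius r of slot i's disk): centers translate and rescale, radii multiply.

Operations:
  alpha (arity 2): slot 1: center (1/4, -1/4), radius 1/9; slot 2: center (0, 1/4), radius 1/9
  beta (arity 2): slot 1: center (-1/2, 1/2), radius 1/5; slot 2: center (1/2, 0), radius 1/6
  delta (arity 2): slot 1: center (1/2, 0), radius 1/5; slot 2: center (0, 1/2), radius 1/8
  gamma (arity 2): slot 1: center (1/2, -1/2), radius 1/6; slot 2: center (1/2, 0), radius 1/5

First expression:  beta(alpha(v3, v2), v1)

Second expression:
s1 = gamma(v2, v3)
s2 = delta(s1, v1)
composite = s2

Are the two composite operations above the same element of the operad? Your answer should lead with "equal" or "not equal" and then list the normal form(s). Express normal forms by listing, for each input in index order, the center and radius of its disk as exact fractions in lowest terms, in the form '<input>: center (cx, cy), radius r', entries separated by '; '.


not equal; the first gives v1: center (1/2, 0), radius 1/6; v2: center (-1/2, 11/20), radius 1/45; v3: center (-9/20, 9/20), radius 1/45 and the second v1: center (0, 1/2), radius 1/8; v2: center (3/5, -1/10), radius 1/30; v3: center (3/5, 0), radius 1/25

The first composite normalizes to v1: center (1/2, 0), radius 1/6; v2: center (-1/2, 11/20), radius 1/45; v3: center (-9/20, 9/20), radius 1/45
The second composite normalizes to v1: center (0, 1/2), radius 1/8; v2: center (3/5, -1/10), radius 1/30; v3: center (3/5, 0), radius 1/25
They disagree, so not equal.


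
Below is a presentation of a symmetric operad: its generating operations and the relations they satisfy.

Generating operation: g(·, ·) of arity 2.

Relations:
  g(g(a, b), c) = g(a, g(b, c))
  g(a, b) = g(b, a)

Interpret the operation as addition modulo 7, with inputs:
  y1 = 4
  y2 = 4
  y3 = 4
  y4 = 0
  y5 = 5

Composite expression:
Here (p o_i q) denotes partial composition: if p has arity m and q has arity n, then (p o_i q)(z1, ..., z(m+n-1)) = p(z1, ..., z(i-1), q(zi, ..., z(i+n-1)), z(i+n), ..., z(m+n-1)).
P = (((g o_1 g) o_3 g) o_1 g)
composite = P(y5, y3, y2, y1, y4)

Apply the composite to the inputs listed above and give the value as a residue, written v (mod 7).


g(y5, y3) = 2
g(g(y5, y3), y2) = 6
g(y1, y4) = 4
g(g(g(y5, y3), y2), g(y1, y4)) = 3

3 (mod 7)


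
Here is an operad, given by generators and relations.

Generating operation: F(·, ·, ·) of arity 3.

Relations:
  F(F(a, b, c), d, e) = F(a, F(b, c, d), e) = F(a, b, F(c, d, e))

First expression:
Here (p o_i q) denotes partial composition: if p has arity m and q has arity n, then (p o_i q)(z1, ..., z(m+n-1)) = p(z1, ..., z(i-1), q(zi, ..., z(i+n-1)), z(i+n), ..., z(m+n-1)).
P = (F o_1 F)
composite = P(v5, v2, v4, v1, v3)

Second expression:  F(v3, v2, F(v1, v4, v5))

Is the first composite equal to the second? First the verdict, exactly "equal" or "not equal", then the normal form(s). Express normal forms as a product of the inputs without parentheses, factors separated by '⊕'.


Normal form of the first expression: v5 ⊕ v2 ⊕ v4 ⊕ v1 ⊕ v3
Normal form of the second expression: v3 ⊕ v2 ⊕ v1 ⊕ v4 ⊕ v5
They disagree, so not equal.

not equal — first v5 ⊕ v2 ⊕ v4 ⊕ v1 ⊕ v3, second v3 ⊕ v2 ⊕ v1 ⊕ v4 ⊕ v5


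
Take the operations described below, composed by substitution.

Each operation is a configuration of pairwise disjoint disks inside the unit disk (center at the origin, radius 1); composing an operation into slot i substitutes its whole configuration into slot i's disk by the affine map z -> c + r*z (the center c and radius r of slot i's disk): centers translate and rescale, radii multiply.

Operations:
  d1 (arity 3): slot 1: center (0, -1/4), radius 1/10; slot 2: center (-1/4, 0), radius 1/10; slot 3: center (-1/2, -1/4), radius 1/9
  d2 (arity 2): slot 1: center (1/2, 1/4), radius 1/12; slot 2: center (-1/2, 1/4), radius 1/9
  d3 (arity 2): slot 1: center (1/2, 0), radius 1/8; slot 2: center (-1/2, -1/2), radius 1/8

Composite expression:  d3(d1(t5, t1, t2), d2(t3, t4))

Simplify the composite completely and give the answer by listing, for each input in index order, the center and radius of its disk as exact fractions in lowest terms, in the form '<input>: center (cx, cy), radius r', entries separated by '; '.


t1: center (15/32, 0), radius 1/80; t2: center (7/16, -1/32), radius 1/72; t3: center (-7/16, -15/32), radius 1/96; t4: center (-9/16, -15/32), radius 1/72; t5: center (1/2, -1/32), radius 1/80


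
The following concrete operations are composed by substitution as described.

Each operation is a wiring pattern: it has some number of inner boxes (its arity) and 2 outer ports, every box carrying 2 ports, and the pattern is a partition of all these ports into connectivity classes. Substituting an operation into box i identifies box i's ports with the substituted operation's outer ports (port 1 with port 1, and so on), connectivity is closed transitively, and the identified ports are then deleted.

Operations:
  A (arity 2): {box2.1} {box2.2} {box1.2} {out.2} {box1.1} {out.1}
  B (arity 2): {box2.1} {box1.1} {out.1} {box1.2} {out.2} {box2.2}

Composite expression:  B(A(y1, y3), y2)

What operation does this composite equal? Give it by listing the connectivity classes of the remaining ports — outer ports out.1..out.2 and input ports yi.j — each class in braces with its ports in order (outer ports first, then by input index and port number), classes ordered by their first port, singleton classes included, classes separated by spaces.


{out.1} {out.2} {y1.1} {y1.2} {y2.1} {y2.2} {y3.1} {y3.2}

Substituting into B glues patterns; closure does the rest.
through A, on inputs (y1, y3): {out.1} {out.2} {y1.1} {y1.2} {y3.1} {y3.2} (out.j = stage outer ports)
through B, on inputs (y1, y3, y2): {out.1} {out.2} {y1.1} {y1.2} {y2.1} {y2.2} {y3.1} {y3.2} (out.j = stage outer ports)


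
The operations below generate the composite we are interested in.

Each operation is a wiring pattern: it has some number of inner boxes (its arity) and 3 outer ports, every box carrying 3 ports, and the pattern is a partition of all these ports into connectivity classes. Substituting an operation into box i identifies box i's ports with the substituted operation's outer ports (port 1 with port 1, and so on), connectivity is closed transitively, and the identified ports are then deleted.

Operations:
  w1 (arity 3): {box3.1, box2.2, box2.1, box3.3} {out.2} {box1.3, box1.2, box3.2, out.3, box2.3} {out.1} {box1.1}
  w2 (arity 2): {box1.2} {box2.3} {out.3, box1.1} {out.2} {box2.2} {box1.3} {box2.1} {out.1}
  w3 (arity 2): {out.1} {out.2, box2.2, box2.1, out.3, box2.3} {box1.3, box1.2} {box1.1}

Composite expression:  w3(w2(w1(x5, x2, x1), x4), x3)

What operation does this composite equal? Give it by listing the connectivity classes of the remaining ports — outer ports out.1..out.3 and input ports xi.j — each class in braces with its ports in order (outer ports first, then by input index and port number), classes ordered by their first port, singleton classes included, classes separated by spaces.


{out.1} {out.2, out.3, x3.1, x3.2, x3.3} {x1.1, x1.3, x2.1, x2.2} {x1.2, x2.3, x5.2, x5.3} {x4.1} {x4.2} {x4.3} {x5.1}

Connectivity passes through glued w3-boundaries; trace each wire chain.
stage w1: inputs (x5, x2, x1), connectivity {out.1} {out.2} {out.3, x1.2, x2.3, x5.2, x5.3} {x1.1, x1.3, x2.1, x2.2} {x5.1}, out.j its boundary
stage w2: inputs (x5, x2, x1, x4), connectivity {out.1} {out.2} {out.3} {x1.1, x1.3, x2.1, x2.2} {x1.2, x2.3, x5.2, x5.3} {x4.1} {x4.2} {x4.3} {x5.1}, out.j its boundary
stage w3: inputs (x5, x2, x1, x4, x3), connectivity {out.1} {out.2, out.3, x3.1, x3.2, x3.3} {x1.1, x1.3, x2.1, x2.2} {x1.2, x2.3, x5.2, x5.3} {x4.1} {x4.2} {x4.3} {x5.1}, out.j its boundary


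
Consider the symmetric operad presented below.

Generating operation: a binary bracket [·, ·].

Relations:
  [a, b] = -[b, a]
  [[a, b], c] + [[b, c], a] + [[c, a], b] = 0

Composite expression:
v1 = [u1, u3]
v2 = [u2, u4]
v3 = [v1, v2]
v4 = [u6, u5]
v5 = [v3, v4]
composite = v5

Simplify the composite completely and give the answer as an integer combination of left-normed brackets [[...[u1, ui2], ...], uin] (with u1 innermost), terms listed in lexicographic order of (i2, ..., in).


-[[[[[u1, u3], u2], u4], u5], u6] + [[[[[u1, u3], u2], u4], u6], u5] + [[[[[u1, u3], u4], u2], u5], u6] - [[[[[u1, u3], u4], u2], u6], u5]

Expand each bracket as ab - ba; the u1-initial words give the coefficients.
Composite bracket: [[[u1, u3], [u2, u4]], [u6, u5]]
The bracket unfolds into 32 signed words via [a, b] = ab - ba (2^5 = 32).
Words beginning with u1 determine it all:
  u1u3u2u4u5u6 appears with sign -1, giving the term -[[[[[u1, u3], u2], u4], u5], u6]
  u1u3u2u4u6u5 appears with sign +1, giving the term +[[[[[u1, u3], u2], u4], u6], u5]
  u1u3u4u2u5u6 appears with sign +1, giving the term +[[[[[u1, u3], u4], u2], u5], u6]
  u1u3u4u2u6u5 appears with sign -1, giving the term -[[[[[u1, u3], u4], u2], u6], u5]


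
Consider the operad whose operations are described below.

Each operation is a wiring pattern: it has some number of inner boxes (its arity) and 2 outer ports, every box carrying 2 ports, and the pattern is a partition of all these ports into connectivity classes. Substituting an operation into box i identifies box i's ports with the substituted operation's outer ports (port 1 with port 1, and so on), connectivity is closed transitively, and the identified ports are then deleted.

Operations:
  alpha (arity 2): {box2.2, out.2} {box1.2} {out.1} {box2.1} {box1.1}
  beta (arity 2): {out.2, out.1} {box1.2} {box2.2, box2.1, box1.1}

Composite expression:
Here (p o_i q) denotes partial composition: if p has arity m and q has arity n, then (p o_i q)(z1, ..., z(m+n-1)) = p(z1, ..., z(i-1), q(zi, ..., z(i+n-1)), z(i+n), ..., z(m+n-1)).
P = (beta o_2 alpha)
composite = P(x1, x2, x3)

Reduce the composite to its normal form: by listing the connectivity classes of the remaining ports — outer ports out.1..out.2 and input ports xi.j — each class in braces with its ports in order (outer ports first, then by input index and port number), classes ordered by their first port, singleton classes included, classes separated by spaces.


Connectivity passes through glued beta-boundaries; trace each wire chain.
composing alpha on (x2, x3), with out.j its own outer ports: {out.1} {out.2, x3.2} {x2.1} {x2.2} {x3.1}
composing beta on (x1, x2, x3), with out.j its own outer ports: {out.1, out.2} {x1.1, x3.2} {x1.2} {x2.1} {x2.2} {x3.1}

{out.1, out.2} {x1.1, x3.2} {x1.2} {x2.1} {x2.2} {x3.1}


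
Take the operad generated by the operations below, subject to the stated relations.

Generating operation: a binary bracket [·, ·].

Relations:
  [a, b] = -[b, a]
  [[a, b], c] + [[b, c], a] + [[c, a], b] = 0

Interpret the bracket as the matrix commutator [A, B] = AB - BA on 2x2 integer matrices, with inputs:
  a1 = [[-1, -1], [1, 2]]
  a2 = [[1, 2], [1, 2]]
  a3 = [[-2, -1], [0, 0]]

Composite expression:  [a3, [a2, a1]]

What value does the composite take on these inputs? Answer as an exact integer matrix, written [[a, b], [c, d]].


[a2, a1] = [[3, 7], [-2, -3]]
[a3, [a2, a1]] = [[2, -8], [-4, -2]]

[[2, -8], [-4, -2]]


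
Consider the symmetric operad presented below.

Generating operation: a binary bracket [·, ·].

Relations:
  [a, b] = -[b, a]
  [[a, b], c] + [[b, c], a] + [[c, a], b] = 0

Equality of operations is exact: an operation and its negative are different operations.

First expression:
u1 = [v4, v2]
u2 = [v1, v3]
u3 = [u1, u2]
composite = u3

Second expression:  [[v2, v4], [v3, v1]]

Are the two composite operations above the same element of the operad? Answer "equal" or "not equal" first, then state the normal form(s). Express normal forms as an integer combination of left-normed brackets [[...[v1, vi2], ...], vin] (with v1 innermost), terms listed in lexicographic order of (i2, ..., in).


equal — both sides give [[[v1, v3], v2], v4] - [[[v1, v3], v4], v2]

In normal form, the first expression is [[[v1, v3], v2], v4] - [[[v1, v3], v4], v2]
In normal form, the second expression is [[[v1, v3], v2], v4] - [[[v1, v3], v4], v2]
Same normal form: equal.


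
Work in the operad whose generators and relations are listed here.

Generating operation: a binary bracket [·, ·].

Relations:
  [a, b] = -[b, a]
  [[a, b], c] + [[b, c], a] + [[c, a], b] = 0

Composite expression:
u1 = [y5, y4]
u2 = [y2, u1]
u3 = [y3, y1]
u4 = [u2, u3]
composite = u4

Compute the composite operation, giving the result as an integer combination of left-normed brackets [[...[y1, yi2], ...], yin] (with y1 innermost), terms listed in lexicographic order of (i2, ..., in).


Left-normed coefficients sit on the y1-initial expansion words.
Composite bracket: [[y2, [y5, y4]], [y3, y1]]
Expanding via [a, b] = ab - ba: 16 signed words (2^4 = 16).
Words beginning with y1 determine it all:
  y1y3y2y4y5 appears with sign -1, giving the term -[[[[y1, y3], y2], y4], y5]
  y1y3y2y5y4 appears with sign +1, giving the term +[[[[y1, y3], y2], y5], y4]
  y1y3y4y5y2 appears with sign +1, giving the term +[[[[y1, y3], y4], y5], y2]
  y1y3y5y4y2 appears with sign -1, giving the term -[[[[y1, y3], y5], y4], y2]

-[[[[y1, y3], y2], y4], y5] + [[[[y1, y3], y2], y5], y4] + [[[[y1, y3], y4], y5], y2] - [[[[y1, y3], y5], y4], y2]


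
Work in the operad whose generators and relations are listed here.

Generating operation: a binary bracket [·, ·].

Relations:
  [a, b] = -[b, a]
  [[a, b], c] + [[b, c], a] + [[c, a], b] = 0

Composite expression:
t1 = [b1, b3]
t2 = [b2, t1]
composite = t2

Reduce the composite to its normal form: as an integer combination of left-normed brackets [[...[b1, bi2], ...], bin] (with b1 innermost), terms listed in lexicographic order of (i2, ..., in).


-[[b1, b3], b2]

A multilinear Lie element is pinned by b1-initial words (b1 innermost).
Composite bracket: [b2, [b1, b3]]
Each bracket splits as ab - ba, giving 4 signed words (2^2 = 4).
Words beginning with b1 determine it all:
  b1b3b2 appears with sign -1, giving the term -[[b1, b3], b2]


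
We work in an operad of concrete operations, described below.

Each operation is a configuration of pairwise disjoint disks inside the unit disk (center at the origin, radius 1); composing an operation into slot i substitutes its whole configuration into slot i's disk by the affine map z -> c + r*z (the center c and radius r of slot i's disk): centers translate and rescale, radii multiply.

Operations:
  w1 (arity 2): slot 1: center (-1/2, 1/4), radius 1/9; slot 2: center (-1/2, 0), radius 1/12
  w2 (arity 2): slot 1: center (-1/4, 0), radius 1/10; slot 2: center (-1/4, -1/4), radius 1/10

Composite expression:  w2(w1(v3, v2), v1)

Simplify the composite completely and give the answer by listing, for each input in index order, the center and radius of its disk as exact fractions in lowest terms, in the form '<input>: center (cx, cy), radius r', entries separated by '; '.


v1: center (-1/4, -1/4), radius 1/10; v2: center (-3/10, 0), radius 1/120; v3: center (-3/10, 1/40), radius 1/90

Only the slot chain above each v matters under w2; compose those maps.
v3 passes through 2 substitutions, ending at center (-3/10, 1/40), radius 1/90
v2 passes through 2 substitutions, ending at center (-3/10, 0), radius 1/120
v1 passes through 1 substitution, ending at center (-1/4, -1/4), radius 1/10
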